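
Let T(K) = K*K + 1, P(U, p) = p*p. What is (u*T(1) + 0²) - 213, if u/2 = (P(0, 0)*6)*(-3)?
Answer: -213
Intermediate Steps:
P(U, p) = p²
u = 0 (u = 2*((0²*6)*(-3)) = 2*((0*6)*(-3)) = 2*(0*(-3)) = 2*0 = 0)
T(K) = 1 + K² (T(K) = K² + 1 = 1 + K²)
(u*T(1) + 0²) - 213 = (0*(1 + 1²) + 0²) - 213 = (0*(1 + 1) + 0) - 213 = (0*2 + 0) - 213 = (0 + 0) - 213 = 0 - 213 = -213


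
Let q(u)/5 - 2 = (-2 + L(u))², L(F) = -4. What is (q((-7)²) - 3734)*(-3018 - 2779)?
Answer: 20544568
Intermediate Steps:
q(u) = 190 (q(u) = 10 + 5*(-2 - 4)² = 10 + 5*(-6)² = 10 + 5*36 = 10 + 180 = 190)
(q((-7)²) - 3734)*(-3018 - 2779) = (190 - 3734)*(-3018 - 2779) = -3544*(-5797) = 20544568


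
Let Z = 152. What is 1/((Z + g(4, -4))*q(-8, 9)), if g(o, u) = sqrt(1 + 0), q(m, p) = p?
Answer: 1/1377 ≈ 0.00072622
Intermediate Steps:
g(o, u) = 1 (g(o, u) = sqrt(1) = 1)
1/((Z + g(4, -4))*q(-8, 9)) = 1/((152 + 1)*9) = 1/(153*9) = 1/1377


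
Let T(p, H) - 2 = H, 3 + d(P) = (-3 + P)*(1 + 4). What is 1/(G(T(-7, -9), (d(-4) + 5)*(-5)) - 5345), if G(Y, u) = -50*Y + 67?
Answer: -1/4928 ≈ -0.00020292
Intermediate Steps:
d(P) = -18 + 5*P (d(P) = -3 + (-3 + P)*(1 + 4) = -3 + (-3 + P)*5 = -3 + (-15 + 5*P) = -18 + 5*P)
T(p, H) = 2 + H
G(Y, u) = 67 - 50*Y
1/(G(T(-7, -9), (d(-4) + 5)*(-5)) - 5345) = 1/((67 - 50*(2 - 9)) - 5345) = 1/((67 - 50*(-7)) - 5345) = 1/((67 + 350) - 5345) = 1/(417 - 5345) = 1/(-4928) = -1/4928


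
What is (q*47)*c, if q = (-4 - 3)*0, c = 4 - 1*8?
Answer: 0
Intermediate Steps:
c = -4 (c = 4 - 8 = -4)
q = 0 (q = -7*0 = 0)
(q*47)*c = (0*47)*(-4) = 0*(-4) = 0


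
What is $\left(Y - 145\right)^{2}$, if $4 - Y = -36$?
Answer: $11025$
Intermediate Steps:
$Y = 40$ ($Y = 4 - -36 = 4 + 36 = 40$)
$\left(Y - 145\right)^{2} = \left(40 - 145\right)^{2} = \left(-105\right)^{2} = 11025$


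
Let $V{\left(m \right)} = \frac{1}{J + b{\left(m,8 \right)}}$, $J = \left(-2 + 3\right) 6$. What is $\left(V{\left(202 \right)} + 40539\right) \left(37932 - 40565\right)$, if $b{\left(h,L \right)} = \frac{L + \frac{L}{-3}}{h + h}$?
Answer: $- \frac{194479596513}{1822} \approx -1.0674 \cdot 10^{8}$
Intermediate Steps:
$b{\left(h,L \right)} = \frac{L}{3 h}$ ($b{\left(h,L \right)} = \frac{L + L \left(- \frac{1}{3}\right)}{2 h} = \left(L - \frac{L}{3}\right) \frac{1}{2 h} = \frac{2 L}{3} \frac{1}{2 h} = \frac{L}{3 h}$)
$J = 6$ ($J = 1 \cdot 6 = 6$)
$V{\left(m \right)} = \frac{1}{6 + \frac{8}{3 m}}$ ($V{\left(m \right)} = \frac{1}{6 + \frac{1}{3} \cdot 8 \frac{1}{m}} = \frac{1}{6 + \frac{8}{3 m}}$)
$\left(V{\left(202 \right)} + 40539\right) \left(37932 - 40565\right) = \left(\frac{3}{2} \cdot 202 \frac{1}{4 + 9 \cdot 202} + 40539\right) \left(37932 - 40565\right) = \left(\frac{3}{2} \cdot 202 \frac{1}{4 + 1818} + 40539\right) \left(-2633\right) = \left(\frac{3}{2} \cdot 202 \cdot \frac{1}{1822} + 40539\right) \left(-2633\right) = \left(\frac{303}{1822} + 40539\right) \left(-2633\right) = \frac{73862361}{1822} \left(-2633\right) = - \frac{194479596513}{1822}$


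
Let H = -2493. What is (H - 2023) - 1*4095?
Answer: -8611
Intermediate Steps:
(H - 2023) - 1*4095 = (-2493 - 2023) - 1*4095 = -4516 - 4095 = -8611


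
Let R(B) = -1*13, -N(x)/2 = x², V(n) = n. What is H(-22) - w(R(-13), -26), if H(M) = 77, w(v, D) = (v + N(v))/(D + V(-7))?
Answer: 730/11 ≈ 66.364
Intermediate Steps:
N(x) = -2*x²
R(B) = -13
w(v, D) = (v - 2*v²)/(-7 + D) (w(v, D) = (v - 2*v²)/(D - 7) = (v - 2*v²)/(-7 + D))
H(-22) - w(R(-13), -26) = 77 - (-13)*(1 - 2*(-13))/(-7 - 26) = 77 - (-13)*(1 + 26)/(-33) = 77 - (-13)*(-1)*27/33 = 77 - 1*117/11 = 77 - 117/11 = 730/11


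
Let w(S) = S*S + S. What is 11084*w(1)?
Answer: 22168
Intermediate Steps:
w(S) = S + S² (w(S) = S² + S = S + S²)
11084*w(1) = 11084*(1*(1 + 1)) = 11084*(1*2) = 11084*2 = 22168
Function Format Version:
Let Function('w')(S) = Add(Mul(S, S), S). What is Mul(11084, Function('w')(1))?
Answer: 22168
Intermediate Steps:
Function('w')(S) = Add(S, Pow(S, 2)) (Function('w')(S) = Add(Pow(S, 2), S) = Add(S, Pow(S, 2)))
Mul(11084, Function('w')(1)) = Mul(11084, Mul(1, Add(1, 1))) = Mul(11084, Mul(1, 2)) = Mul(11084, 2) = 22168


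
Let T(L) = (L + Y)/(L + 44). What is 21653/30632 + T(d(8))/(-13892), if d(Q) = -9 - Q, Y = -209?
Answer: 2032154171/2872393272 ≈ 0.70748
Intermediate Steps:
T(L) = (-209 + L)/(44 + L) (T(L) = (L - 209)/(L + 44) = (-209 + L)/(44 + L))
21653/30632 + T(d(8))/(-13892) = 21653/30632 + ((-209 + (-9 - 1*8))/(44 + (-9 - 1*8)))/(-13892) = 21653*(1/30632) + ((-209 + (-9 - 8))/(44 + (-9 - 8)))*(-1/13892) = 21653/30632 + ((-209 - 17)/(44 - 17))*(-1/13892) = 21653/30632 + (-226/27)*(-1/13892) = 21653/30632 + ((1/27)*(-226))*(-1/13892) = 21653/30632 - 226/27*(-1/13892) = 21653/30632 + 113/187542 = 2032154171/2872393272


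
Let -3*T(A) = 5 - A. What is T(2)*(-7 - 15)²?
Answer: -484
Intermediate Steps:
T(A) = -5/3 + A/3 (T(A) = -(5 - A)/3 = -5/3 + A/3)
T(2)*(-7 - 15)² = (-5/3 + (⅓)*2)*(-7 - 15)² = (-5/3 + ⅔)*(-22)² = -1*484 = -484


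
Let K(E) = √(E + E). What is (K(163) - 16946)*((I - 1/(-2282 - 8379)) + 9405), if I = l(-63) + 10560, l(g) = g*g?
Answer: -4323947714750/10661 + 255160375*√326/10661 ≈ -4.0515e+8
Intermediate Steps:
l(g) = g²
K(E) = √2*√E (K(E) = √(2*E) = √2*√E)
I = 14529 (I = (-63)² + 10560 = 3969 + 10560 = 14529)
(K(163) - 16946)*((I - 1/(-2282 - 8379)) + 9405) = (√2*√163 - 16946)*((14529 - 1/(-2282 - 8379)) + 9405) = (√326 - 16946)*((14529 - 1/(-10661)) + 9405) = (-16946 + √326)*((14529 - 1*(-1/10661)) + 9405) = (-16946 + √326)*((14529 + 1/10661) + 9405) = (-16946 + √326)*(154893670/10661 + 9405) = (-16946 + √326)*(255160375/10661) = -4323947714750/10661 + 255160375*√326/10661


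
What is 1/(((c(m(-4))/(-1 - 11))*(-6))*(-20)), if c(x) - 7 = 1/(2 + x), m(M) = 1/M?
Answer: -7/530 ≈ -0.013208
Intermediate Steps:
c(x) = 7 + 1/(2 + x)
1/(((c(m(-4))/(-1 - 11))*(-6))*(-20)) = 1/(((((15 + 7/(-4))/(2 + 1/(-4)))/(-1 - 11))*(-6))*(-20)) = 1/(((((15 + 7*(-1/4))/(2 - 1/4))/(-12))*(-6))*(-20)) = 1/(((((15 - 7/4)/(7/4))*(-1/12))*(-6))*(-20)) = 1/(((((4/7)*(53/4))*(-1/12))*(-6))*(-20)) = 1/((((53/7)*(-1/12))*(-6))*(-20)) = 1/(-53/84*(-6)*(-20)) = 1/((53/14)*(-20)) = 1/(-530/7) = -7/530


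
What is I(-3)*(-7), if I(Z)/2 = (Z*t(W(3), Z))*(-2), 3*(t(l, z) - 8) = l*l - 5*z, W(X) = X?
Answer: -1344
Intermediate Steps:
t(l, z) = 8 - 5*z/3 + l²/3 (t(l, z) = 8 + (l*l - 5*z)/3 = 8 + (l² - 5*z)/3 = 8 + (-5*z/3 + l²/3) = 8 - 5*z/3 + l²/3)
I(Z) = -4*Z*(11 - 5*Z/3) (I(Z) = 2*((Z*(8 - 5*Z/3 + (⅓)*3²))*(-2)) = 2*((Z*(8 - 5*Z/3 + (⅓)*9))*(-2)) = 2*((Z*(8 - 5*Z/3 + 3))*(-2)) = 2*((Z*(11 - 5*Z/3))*(-2)) = 2*(-2*Z*(11 - 5*Z/3)) = -4*Z*(11 - 5*Z/3))
I(-3)*(-7) = ((4/3)*(-3)*(-33 + 5*(-3)))*(-7) = ((4/3)*(-3)*(-33 - 15))*(-7) = ((4/3)*(-3)*(-48))*(-7) = 192*(-7) = -1344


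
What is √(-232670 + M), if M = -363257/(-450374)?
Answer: I*√47193860665440802/450374 ≈ 482.36*I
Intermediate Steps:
M = 363257/450374 (M = -363257*(-1/450374) = 363257/450374 ≈ 0.80657)
√(-232670 + M) = √(-232670 + 363257/450374) = √(-104788155323/450374) = I*√47193860665440802/450374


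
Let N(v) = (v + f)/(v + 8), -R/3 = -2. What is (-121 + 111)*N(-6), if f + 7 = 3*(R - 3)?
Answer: 20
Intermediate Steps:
R = 6 (R = -3*(-2) = 6)
f = 2 (f = -7 + 3*(6 - 3) = -7 + 3*3 = -7 + 9 = 2)
N(v) = (2 + v)/(8 + v) (N(v) = (v + 2)/(v + 8) = (2 + v)/(8 + v))
(-121 + 111)*N(-6) = (-121 + 111)*((2 - 6)/(8 - 6)) = -10*(-4)/2 = -5*(-4) = -10*(-2) = 20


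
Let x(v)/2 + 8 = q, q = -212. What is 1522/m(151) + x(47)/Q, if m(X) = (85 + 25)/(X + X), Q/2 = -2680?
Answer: 30796753/7370 ≈ 4178.7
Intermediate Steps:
Q = -5360 (Q = 2*(-2680) = -5360)
m(X) = 55/X (m(X) = 110/((2*X)) = 110*(1/(2*X)) = 55/X)
x(v) = -440 (x(v) = -16 + 2*(-212) = -16 - 424 = -440)
1522/m(151) + x(47)/Q = 1522/((55/151)) - 440/(-5360) = 1522/((55*(1/151))) - 440*(-1/5360) = 1522/(55/151) + 11/134 = 1522*(151/55) + 11/134 = 229822/55 + 11/134 = 30796753/7370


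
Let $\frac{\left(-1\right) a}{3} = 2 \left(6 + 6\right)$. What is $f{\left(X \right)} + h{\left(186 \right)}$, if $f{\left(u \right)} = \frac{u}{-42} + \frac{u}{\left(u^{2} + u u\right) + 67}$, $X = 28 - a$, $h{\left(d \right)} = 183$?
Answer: $\frac{8457359}{46823} \approx 180.62$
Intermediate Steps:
$a = -72$ ($a = - 3 \cdot 2 \left(6 + 6\right) = - 3 \cdot 2 \cdot 12 = \left(-3\right) 24 = -72$)
$X = 100$ ($X = 28 - -72 = 28 + 72 = 100$)
$f{\left(u \right)} = - \frac{u}{42} + \frac{u}{67 + 2 u^{2}}$ ($f{\left(u \right)} = u \left(- \frac{1}{42}\right) + \frac{u}{\left(u^{2} + u^{2}\right) + 67} = - \frac{u}{42} + \frac{u}{2 u^{2} + 67} = - \frac{u}{42} + \frac{u}{67 + 2 u^{2}}$)
$f{\left(X \right)} + h{\left(186 \right)} = \left(-1\right) 100 \frac{1}{2814 + 84 \cdot 100^{2}} \left(25 + 2 \cdot 100^{2}\right) + 183 = \left(-1\right) 100 \frac{1}{2814 + 84 \cdot 10000} \left(25 + 2 \cdot 10000\right) + 183 = \left(-1\right) 100 \frac{1}{2814 + 840000} \left(25 + 20000\right) + 183 = \left(-1\right) 100 \cdot \frac{1}{842814} \cdot 20025 + 183 = - \frac{111250}{46823} + 183 = \frac{8457359}{46823}$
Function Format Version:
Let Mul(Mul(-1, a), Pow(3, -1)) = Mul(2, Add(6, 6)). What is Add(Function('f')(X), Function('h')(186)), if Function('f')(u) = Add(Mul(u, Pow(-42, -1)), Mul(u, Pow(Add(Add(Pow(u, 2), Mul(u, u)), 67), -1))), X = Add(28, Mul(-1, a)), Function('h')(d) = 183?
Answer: Rational(8457359, 46823) ≈ 180.62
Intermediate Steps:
a = -72 (a = Mul(-3, Mul(2, Add(6, 6))) = Mul(-3, Mul(2, 12)) = Mul(-3, 24) = -72)
X = 100 (X = Add(28, Mul(-1, -72)) = Add(28, 72) = 100)
Function('f')(u) = Add(Mul(Rational(-1, 42), u), Mul(u, Pow(Add(67, Mul(2, Pow(u, 2))), -1))) (Function('f')(u) = Add(Mul(u, Rational(-1, 42)), Mul(u, Pow(Add(Add(Pow(u, 2), Pow(u, 2)), 67), -1))) = Add(Mul(Rational(-1, 42), u), Mul(u, Pow(Add(Mul(2, Pow(u, 2)), 67), -1))) = Add(Mul(Rational(-1, 42), u), Mul(u, Pow(Add(67, Mul(2, Pow(u, 2))), -1))))
Add(Function('f')(X), Function('h')(186)) = Add(Mul(-1, 100, Pow(Add(2814, Mul(84, Pow(100, 2))), -1), Add(25, Mul(2, Pow(100, 2)))), 183) = Add(Mul(-1, 100, Pow(Add(2814, Mul(84, 10000)), -1), Add(25, Mul(2, 10000))), 183) = Add(Mul(-1, 100, Pow(Add(2814, 840000), -1), Add(25, 20000)), 183) = Add(Mul(-1, 100, Pow(842814, -1), 20025), 183) = Add(Mul(-1, 100, Rational(1, 842814), 20025), 183) = Add(Rational(-111250, 46823), 183) = Rational(8457359, 46823)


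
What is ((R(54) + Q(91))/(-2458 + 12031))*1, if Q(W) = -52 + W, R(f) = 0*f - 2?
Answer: 37/9573 ≈ 0.0038650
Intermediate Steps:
R(f) = -2 (R(f) = 0 - 2 = -2)
((R(54) + Q(91))/(-2458 + 12031))*1 = ((-2 + (-52 + 91))/(-2458 + 12031))*1 = ((-2 + 39)/9573)*1 = (37*(1/9573))*1 = (37/9573)*1 = 37/9573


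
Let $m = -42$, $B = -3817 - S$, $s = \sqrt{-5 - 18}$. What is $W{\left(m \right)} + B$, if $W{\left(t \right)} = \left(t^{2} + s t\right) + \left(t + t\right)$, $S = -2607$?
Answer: $470 - 42 i \sqrt{23} \approx 470.0 - 201.42 i$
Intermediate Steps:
$s = i \sqrt{23}$ ($s = \sqrt{-23} = i \sqrt{23} \approx 4.7958 i$)
$B = -1210$ ($B = -3817 - -2607 = -3817 + 2607 = -1210$)
$W{\left(t \right)} = t^{2} + 2 t + i t \sqrt{23}$ ($W{\left(t \right)} = \left(t^{2} + i \sqrt{23} t\right) + \left(t + t\right) = \left(t^{2} + i t \sqrt{23}\right) + 2 t = t^{2} + 2 t + i t \sqrt{23}$)
$W{\left(m \right)} + B = - 42 \left(2 - 42 + i \sqrt{23}\right) - 1210 = - 42 \left(-40 + i \sqrt{23}\right) - 1210 = \left(1680 - 42 i \sqrt{23}\right) - 1210 = 470 - 42 i \sqrt{23}$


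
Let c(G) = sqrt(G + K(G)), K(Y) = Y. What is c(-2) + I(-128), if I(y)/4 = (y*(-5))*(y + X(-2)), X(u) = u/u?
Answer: -325120 + 2*I ≈ -3.2512e+5 + 2.0*I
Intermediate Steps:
X(u) = 1
c(G) = sqrt(2)*sqrt(G) (c(G) = sqrt(G + G) = sqrt(2*G) = sqrt(2)*sqrt(G))
I(y) = -20*y*(1 + y) (I(y) = 4*((y*(-5))*(y + 1)) = 4*((-5*y)*(1 + y)) = 4*(-5*y*(1 + y)) = -20*y*(1 + y))
c(-2) + I(-128) = sqrt(2)*sqrt(-2) - 20*(-128)*(1 - 128) = sqrt(2)*(I*sqrt(2)) - 20*(-128)*(-127) = 2*I - 325120 = -325120 + 2*I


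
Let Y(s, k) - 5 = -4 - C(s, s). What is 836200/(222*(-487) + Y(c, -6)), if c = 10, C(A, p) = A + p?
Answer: -836200/108133 ≈ -7.7331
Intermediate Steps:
Y(s, k) = 1 - 2*s (Y(s, k) = 5 + (-4 - (s + s)) = 5 + (-4 - 2*s) = 1 - 2*s)
836200/(222*(-487) + Y(c, -6)) = 836200/(222*(-487) + (1 - 2*10)) = 836200/(-108114 + (1 - 20)) = 836200/(-108114 - 19) = 836200/(-108133) = 836200*(-1/108133) = -836200/108133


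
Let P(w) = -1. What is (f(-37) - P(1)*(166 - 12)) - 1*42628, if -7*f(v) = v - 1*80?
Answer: -297201/7 ≈ -42457.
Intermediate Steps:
f(v) = 80/7 - v/7 (f(v) = -(v - 1*80)/7 = -(v - 80)/7 = -(-80 + v)/7 = 80/7 - v/7)
(f(-37) - P(1)*(166 - 12)) - 1*42628 = ((80/7 - 1/7*(-37)) - (-1)*(166 - 12)) - 1*42628 = ((80/7 + 37/7) - (-1)*154) - 42628 = (117/7 - 1*(-154)) - 42628 = (117/7 + 154) - 42628 = 1195/7 - 42628 = -297201/7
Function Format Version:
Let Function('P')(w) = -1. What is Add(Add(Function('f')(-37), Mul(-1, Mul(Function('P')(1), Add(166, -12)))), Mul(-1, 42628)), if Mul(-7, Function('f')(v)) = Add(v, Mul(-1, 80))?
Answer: Rational(-297201, 7) ≈ -42457.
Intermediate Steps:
Function('f')(v) = Add(Rational(80, 7), Mul(Rational(-1, 7), v)) (Function('f')(v) = Mul(Rational(-1, 7), Add(v, Mul(-1, 80))) = Mul(Rational(-1, 7), Add(v, -80)) = Mul(Rational(-1, 7), Add(-80, v)) = Add(Rational(80, 7), Mul(Rational(-1, 7), v)))
Add(Add(Function('f')(-37), Mul(-1, Mul(Function('P')(1), Add(166, -12)))), Mul(-1, 42628)) = Add(Add(Add(Rational(80, 7), Mul(Rational(-1, 7), -37)), Mul(-1, Mul(-1, Add(166, -12)))), Mul(-1, 42628)) = Add(Add(Add(Rational(80, 7), Rational(37, 7)), Mul(-1, Mul(-1, 154))), -42628) = Add(Add(Rational(117, 7), Mul(-1, -154)), -42628) = Add(Add(Rational(117, 7), 154), -42628) = Add(Rational(1195, 7), -42628) = Rational(-297201, 7)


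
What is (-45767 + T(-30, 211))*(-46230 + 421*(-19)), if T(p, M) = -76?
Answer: 2486020047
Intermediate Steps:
(-45767 + T(-30, 211))*(-46230 + 421*(-19)) = (-45767 - 76)*(-46230 + 421*(-19)) = -45843*(-46230 - 7999) = -45843*(-54229) = 2486020047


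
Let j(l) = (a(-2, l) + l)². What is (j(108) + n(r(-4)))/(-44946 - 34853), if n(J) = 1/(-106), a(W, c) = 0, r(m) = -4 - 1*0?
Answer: -1236383/8458694 ≈ -0.14617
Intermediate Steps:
r(m) = -4 (r(m) = -4 + 0 = -4)
j(l) = l² (j(l) = (0 + l)² = l²)
n(J) = -1/106
(j(108) + n(r(-4)))/(-44946 - 34853) = (108² - 1/106)/(-44946 - 34853) = (11664 - 1/106)/(-79799) = (1236383/106)*(-1/79799) = -1236383/8458694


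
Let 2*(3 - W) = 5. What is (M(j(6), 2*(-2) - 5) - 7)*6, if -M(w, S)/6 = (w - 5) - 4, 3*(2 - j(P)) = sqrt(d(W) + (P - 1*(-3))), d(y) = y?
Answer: 210 + 6*sqrt(38) ≈ 246.99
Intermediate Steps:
W = 1/2 (W = 3 - 1/2*5 = 3 - 5/2 = 1/2 ≈ 0.50000)
j(P) = 2 - sqrt(7/2 + P)/3 (j(P) = 2 - sqrt(1/2 + (P - 1*(-3)))/3 = 2 - sqrt(1/2 + (P + 3))/3 = 2 - sqrt(1/2 + (3 + P))/3 = 2 - sqrt(7/2 + P)/3)
M(w, S) = 54 - 6*w (M(w, S) = -6*((w - 5) - 4) = -6*((-5 + w) - 4) = -6*(-9 + w) = 54 - 6*w)
(M(j(6), 2*(-2) - 5) - 7)*6 = ((54 - 6*(2 - sqrt(14 + 4*6)/6)) - 7)*6 = ((54 - 6*(2 - sqrt(14 + 24)/6)) - 7)*6 = ((54 - 6*(2 - sqrt(38)/6)) - 7)*6 = ((54 + (-12 + sqrt(38))) - 7)*6 = ((42 + sqrt(38)) - 7)*6 = (35 + sqrt(38))*6 = 210 + 6*sqrt(38)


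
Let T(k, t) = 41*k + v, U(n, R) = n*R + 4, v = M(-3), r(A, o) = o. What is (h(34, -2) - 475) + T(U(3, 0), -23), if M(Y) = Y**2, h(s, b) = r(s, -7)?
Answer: -309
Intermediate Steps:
h(s, b) = -7
v = 9 (v = (-3)**2 = 9)
U(n, R) = 4 + R*n (U(n, R) = R*n + 4 = 4 + R*n)
T(k, t) = 9 + 41*k (T(k, t) = 41*k + 9 = 9 + 41*k)
(h(34, -2) - 475) + T(U(3, 0), -23) = (-7 - 475) + (9 + 41*(4 + 0*3)) = -482 + (9 + 41*(4 + 0)) = -482 + (9 + 41*4) = -482 + (9 + 164) = -482 + 173 = -309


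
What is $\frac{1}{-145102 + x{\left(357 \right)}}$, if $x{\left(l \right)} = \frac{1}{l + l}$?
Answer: $- \frac{714}{103602827} \approx -6.8917 \cdot 10^{-6}$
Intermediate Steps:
$x{\left(l \right)} = \frac{1}{2 l}$
$\frac{1}{-145102 + x{\left(357 \right)}} = \frac{1}{-145102 + \frac{1}{2 \cdot 357}} = \frac{1}{-145102 + \frac{1}{2} \cdot \frac{1}{357}} = \frac{1}{-145102 + \frac{1}{714}} = \frac{1}{- \frac{103602827}{714}} = - \frac{714}{103602827}$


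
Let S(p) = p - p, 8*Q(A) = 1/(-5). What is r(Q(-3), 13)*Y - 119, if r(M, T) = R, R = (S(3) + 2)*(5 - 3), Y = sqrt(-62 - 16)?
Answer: -119 + 4*I*sqrt(78) ≈ -119.0 + 35.327*I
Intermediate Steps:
Q(A) = -1/40 (Q(A) = (1/8)/(-5) = (1/8)*(-1/5) = -1/40)
Y = I*sqrt(78) (Y = sqrt(-78) = I*sqrt(78) ≈ 8.8318*I)
S(p) = 0
R = 4 (R = (0 + 2)*(5 - 3) = 2*2 = 4)
r(M, T) = 4
r(Q(-3), 13)*Y - 119 = 4*(I*sqrt(78)) - 119 = 4*I*sqrt(78) - 119 = -119 + 4*I*sqrt(78)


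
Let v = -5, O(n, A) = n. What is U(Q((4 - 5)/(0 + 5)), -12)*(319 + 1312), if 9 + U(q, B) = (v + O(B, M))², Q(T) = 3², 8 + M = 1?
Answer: 456680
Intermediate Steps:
M = -7 (M = -8 + 1 = -7)
Q(T) = 9
U(q, B) = -9 + (-5 + B)²
U(Q((4 - 5)/(0 + 5)), -12)*(319 + 1312) = (-9 + (-5 - 12)²)*(319 + 1312) = (-9 + (-17)²)*1631 = (-9 + 289)*1631 = 280*1631 = 456680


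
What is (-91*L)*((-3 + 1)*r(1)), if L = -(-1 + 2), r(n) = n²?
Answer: -182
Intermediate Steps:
L = -1 (L = -1*1 = -1)
(-91*L)*((-3 + 1)*r(1)) = (-91*(-1))*((-3 + 1)*1²) = 91*(-2*1) = 91*(-2) = -182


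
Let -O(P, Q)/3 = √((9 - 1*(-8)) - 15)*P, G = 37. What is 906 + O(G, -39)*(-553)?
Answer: 906 + 61383*√2 ≈ 87715.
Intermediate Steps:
O(P, Q) = -3*P*√2 (O(P, Q) = -3*√((9 - 1*(-8)) - 15)*P = -3*√((9 + 8) - 15)*P = -3*√(17 - 15)*P = -3*√2*P = -3*P*√2)
906 + O(G, -39)*(-553) = 906 - 3*37*√2*(-553) = 906 - 111*√2*(-553) = 906 + 61383*√2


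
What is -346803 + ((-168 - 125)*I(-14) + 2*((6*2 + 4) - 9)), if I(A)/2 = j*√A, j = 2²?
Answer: -346789 - 2344*I*√14 ≈ -3.4679e+5 - 8770.4*I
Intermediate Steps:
j = 4
I(A) = 8*√A (I(A) = 2*(4*√A) = 8*√A)
-346803 + ((-168 - 125)*I(-14) + 2*((6*2 + 4) - 9)) = -346803 + ((-168 - 125)*(8*√(-14)) + 2*((6*2 + 4) - 9)) = -346803 + (-2344*I*√14 + 2*((12 + 4) - 9)) = -346803 + (-2344*I*√14 + 2*(16 - 9)) = -346803 + (-2344*I*√14 + 2*7) = -346803 + (-2344*I*√14 + 14) = -346803 + (14 - 2344*I*√14) = -346789 - 2344*I*√14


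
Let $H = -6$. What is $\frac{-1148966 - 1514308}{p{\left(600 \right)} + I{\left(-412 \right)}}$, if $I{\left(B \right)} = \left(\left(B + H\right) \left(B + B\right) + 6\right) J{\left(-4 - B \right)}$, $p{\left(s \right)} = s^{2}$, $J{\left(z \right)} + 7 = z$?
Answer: $- \frac{1331637}{69239819} \approx -0.019232$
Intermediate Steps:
$J{\left(z \right)} = -7 + z$
$I{\left(B \right)} = \left(-11 - B\right) \left(6 + 2 B \left(-6 + B\right)\right)$ ($I{\left(B \right)} = \left(\left(B - 6\right) \left(B + B\right) + 6\right) \left(-7 - \left(4 + B\right)\right) = \left(\left(-6 + B\right) 2 B + 6\right) \left(-11 - B\right) = \left(2 B \left(-6 + B\right) + 6\right) \left(-11 - B\right) = \left(6 + 2 B \left(-6 + B\right)\right) \left(-11 - B\right) = \left(-11 - B\right) \left(6 + 2 B \left(-6 + B\right)\right)$)
$\frac{-1148966 - 1514308}{p{\left(600 \right)} + I{\left(-412 \right)}} = \frac{-1148966 - 1514308}{600^{2} - 2 \left(11 - 412\right) \left(3 + \left(-412\right)^{2} - -2472\right)} = - \frac{2663274}{360000 - - 802 \left(3 + 169744 + 2472\right)} = - \frac{2663274}{360000 - \left(-802\right) 172219} = - \frac{2663274}{360000 + 138119638} = - \frac{2663274}{138479638} = \left(-2663274\right) \frac{1}{138479638} = - \frac{1331637}{69239819}$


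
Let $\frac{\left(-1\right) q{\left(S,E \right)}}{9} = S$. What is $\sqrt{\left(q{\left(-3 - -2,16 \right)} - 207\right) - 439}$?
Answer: $7 i \sqrt{13} \approx 25.239 i$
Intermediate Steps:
$q{\left(S,E \right)} = - 9 S$
$\sqrt{\left(q{\left(-3 - -2,16 \right)} - 207\right) - 439} = \sqrt{\left(- 9 \left(-3 - -2\right) - 207\right) - 439} = \sqrt{\left(- 9 \left(-3 + 2\right) - 207\right) - 439} = \sqrt{\left(\left(-9\right) \left(-1\right) - 207\right) - 439} = \sqrt{\left(9 - 207\right) - 439} = \sqrt{-198 - 439} = \sqrt{-637} = 7 i \sqrt{13}$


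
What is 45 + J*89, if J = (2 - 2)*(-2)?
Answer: 45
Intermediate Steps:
J = 0 (J = 0*(-2) = 0)
45 + J*89 = 45 + 0*89 = 45 + 0 = 45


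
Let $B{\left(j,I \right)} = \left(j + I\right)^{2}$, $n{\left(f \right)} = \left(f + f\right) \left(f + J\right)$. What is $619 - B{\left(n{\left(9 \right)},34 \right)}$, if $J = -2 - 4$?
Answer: $-7125$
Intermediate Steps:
$J = -6$
$n{\left(f \right)} = 2 f \left(-6 + f\right)$ ($n{\left(f \right)} = \left(f + f\right) \left(f - 6\right) = 2 f \left(-6 + f\right)$)
$B{\left(j,I \right)} = \left(I + j\right)^{2}$
$619 - B{\left(n{\left(9 \right)},34 \right)} = 619 - \left(34 + 2 \cdot 9 \left(-6 + 9\right)\right)^{2} = 619 - \left(34 + 2 \cdot 9 \cdot 3\right)^{2} = 619 - \left(34 + 54\right)^{2} = 619 - 88^{2} = 619 - 7744 = -7125$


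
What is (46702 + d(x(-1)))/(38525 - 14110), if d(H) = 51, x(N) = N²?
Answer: 46753/24415 ≈ 1.9149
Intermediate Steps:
(46702 + d(x(-1)))/(38525 - 14110) = (46702 + 51)/(38525 - 14110) = 46753/24415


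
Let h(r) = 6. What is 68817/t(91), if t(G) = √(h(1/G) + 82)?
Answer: 68817*√22/44 ≈ 7335.9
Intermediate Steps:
t(G) = 2*√22 (t(G) = √(6 + 82) = √88 = 2*√22)
68817/t(91) = 68817/((2*√22)) = 68817*(√22/44) = 68817*√22/44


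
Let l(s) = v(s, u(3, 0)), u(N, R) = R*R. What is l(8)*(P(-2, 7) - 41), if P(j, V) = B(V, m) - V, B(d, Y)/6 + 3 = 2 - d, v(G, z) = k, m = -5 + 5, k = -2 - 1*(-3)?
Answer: -96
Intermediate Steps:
k = 1 (k = -2 + 3 = 1)
m = 0
u(N, R) = R²
v(G, z) = 1
l(s) = 1
B(d, Y) = -6 - 6*d (B(d, Y) = -18 + 6*(2 - d) = -18 + (12 - 6*d) = -6 - 6*d)
P(j, V) = -6 - 7*V (P(j, V) = (-6 - 6*V) - V = -6 - 7*V)
l(8)*(P(-2, 7) - 41) = 1*((-6 - 7*7) - 41) = 1*((-6 - 49) - 41) = 1*(-55 - 41) = 1*(-96) = -96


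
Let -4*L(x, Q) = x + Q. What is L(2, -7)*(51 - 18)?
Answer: 165/4 ≈ 41.250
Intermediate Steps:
L(x, Q) = -Q/4 - x/4 (L(x, Q) = -(x + Q)/4 = -(Q + x)/4 = -Q/4 - x/4)
L(2, -7)*(51 - 18) = (-¼*(-7) - ¼*2)*(51 - 18) = (7/4 - ½)*33 = (5/4)*33 = 165/4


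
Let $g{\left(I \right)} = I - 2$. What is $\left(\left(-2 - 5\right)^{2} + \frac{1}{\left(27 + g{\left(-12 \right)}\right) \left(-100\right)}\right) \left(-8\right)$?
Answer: $- \frac{127398}{325} \approx -391.99$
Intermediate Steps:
$g{\left(I \right)} = -2 + I$ ($g{\left(I \right)} = I - 2 = -2 + I$)
$\left(\left(-2 - 5\right)^{2} + \frac{1}{\left(27 + g{\left(-12 \right)}\right) \left(-100\right)}\right) \left(-8\right) = \left(\left(-2 - 5\right)^{2} + \frac{1}{\left(27 - 14\right) \left(-100\right)}\right) \left(-8\right) = \left(\left(-7\right)^{2} + \frac{1}{27 - 14} \left(- \frac{1}{100}\right)\right) \left(-8\right) = \left(49 + \frac{1}{13} \left(- \frac{1}{100}\right)\right) \left(-8\right) = \left(49 - \frac{1}{1300}\right) \left(-8\right) = \frac{63699}{1300} \left(-8\right) = - \frac{127398}{325}$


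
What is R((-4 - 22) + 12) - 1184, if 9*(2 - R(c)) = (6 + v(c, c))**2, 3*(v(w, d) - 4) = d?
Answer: -95998/81 ≈ -1185.2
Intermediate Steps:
v(w, d) = 4 + d/3
R(c) = 2 - (10 + c/3)**2/9 (R(c) = 2 - (6 + (4 + c/3))**2/9 = 2 - (10 + c/3)**2/9)
R((-4 - 22) + 12) - 1184 = (2 - (30 + ((-4 - 22) + 12))**2/81) - 1184 = (2 - (30 + (-26 + 12))**2/81) - 1184 = (2 - (30 - 14)**2/81) - 1184 = (2 - 1/81*16**2) - 1184 = (2 - 1/81*256) - 1184 = (2 - 256/81) - 1184 = -94/81 - 1184 = -95998/81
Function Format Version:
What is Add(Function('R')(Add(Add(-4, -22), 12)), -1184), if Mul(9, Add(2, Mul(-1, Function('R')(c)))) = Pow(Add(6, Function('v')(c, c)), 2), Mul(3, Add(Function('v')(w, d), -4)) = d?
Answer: Rational(-95998, 81) ≈ -1185.2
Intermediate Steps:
Function('v')(w, d) = Add(4, Mul(Rational(1, 3), d))
Function('R')(c) = Add(2, Mul(Rational(-1, 9), Pow(Add(10, Mul(Rational(1, 3), c)), 2))) (Function('R')(c) = Add(2, Mul(Rational(-1, 9), Pow(Add(6, Add(4, Mul(Rational(1, 3), c))), 2))) = Add(2, Mul(Rational(-1, 9), Pow(Add(10, Mul(Rational(1, 3), c)), 2))))
Add(Function('R')(Add(Add(-4, -22), 12)), -1184) = Add(Add(2, Mul(Rational(-1, 81), Pow(Add(30, Add(Add(-4, -22), 12)), 2))), -1184) = Add(Add(2, Mul(Rational(-1, 81), Pow(Add(30, Add(-26, 12)), 2))), -1184) = Add(Add(2, Mul(Rational(-1, 81), Pow(Add(30, -14), 2))), -1184) = Add(Add(2, Mul(Rational(-1, 81), Pow(16, 2))), -1184) = Add(Add(2, Mul(Rational(-1, 81), 256)), -1184) = Add(Add(2, Rational(-256, 81)), -1184) = Add(Rational(-94, 81), -1184) = Rational(-95998, 81)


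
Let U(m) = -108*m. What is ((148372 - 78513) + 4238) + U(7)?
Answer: 73341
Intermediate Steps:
U(m) = -108*m
((148372 - 78513) + 4238) + U(7) = ((148372 - 78513) + 4238) - 108*7 = (69859 + 4238) - 756 = 74097 - 756 = 73341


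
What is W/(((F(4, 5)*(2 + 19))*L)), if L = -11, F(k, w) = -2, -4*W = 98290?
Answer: -49145/924 ≈ -53.187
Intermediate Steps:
W = -49145/2 (W = -¼*98290 = -49145/2 ≈ -24573.)
W/(((F(4, 5)*(2 + 19))*L)) = -49145*1/(22*(2 + 19))/2 = -49145/(2*(-2*21*(-11))) = -49145/(2*((-42*(-11)))) = -49145/2/462 = -49145/2*1/462 = -49145/924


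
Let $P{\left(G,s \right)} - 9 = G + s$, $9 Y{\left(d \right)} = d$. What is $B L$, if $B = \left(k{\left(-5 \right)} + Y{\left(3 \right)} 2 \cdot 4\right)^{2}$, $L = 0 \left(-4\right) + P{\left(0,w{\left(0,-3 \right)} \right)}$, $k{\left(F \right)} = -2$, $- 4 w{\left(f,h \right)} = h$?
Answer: $\frac{13}{3} \approx 4.3333$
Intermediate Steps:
$w{\left(f,h \right)} = - \frac{h}{4}$
$Y{\left(d \right)} = \frac{d}{9}$
$P{\left(G,s \right)} = 9 + G + s$ ($P{\left(G,s \right)} = 9 + \left(G + s\right) = 9 + G + s$)
$L = \frac{39}{4}$ ($L = 0 \left(-4\right) + \left(9 + 0 - - \frac{3}{4}\right) = 0 + \left(9 + 0 + \frac{3}{4}\right) = 0 + \frac{39}{4} = \frac{39}{4} \approx 9.75$)
$B = \frac{4}{9}$ ($B = \left(-2 + \frac{1}{9} \cdot 3 \cdot 2 \cdot 4\right)^{2} = \left(-2 + \frac{1}{3} \cdot 2 \cdot 4\right)^{2} = \left(-2 + \frac{2}{3} \cdot 4\right)^{2} = \left(-2 + \frac{8}{3}\right)^{2} = \left(\frac{2}{3}\right)^{2} = \frac{4}{9} \approx 0.44444$)
$B L = \frac{4}{9} \cdot \frac{39}{4} = \frac{13}{3}$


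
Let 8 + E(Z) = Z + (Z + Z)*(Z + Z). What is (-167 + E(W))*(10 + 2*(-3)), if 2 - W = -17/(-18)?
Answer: -54914/81 ≈ -677.95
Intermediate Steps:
W = 19/18 (W = 2 - (-17)/(-18) = 2 - (-17)*(-1)/18 = 2 - 1*17/18 = 2 - 17/18 = 19/18 ≈ 1.0556)
E(Z) = -8 + Z + 4*Z**2 (E(Z) = -8 + (Z + (Z + Z)*(Z + Z)) = -8 + (Z + (2*Z)*(2*Z)) = -8 + (Z + 4*Z**2) = -8 + Z + 4*Z**2)
(-167 + E(W))*(10 + 2*(-3)) = (-167 + (-8 + 19/18 + 4*(19/18)**2))*(10 + 2*(-3)) = (-167 + (-8 + 19/18 + 4*(361/324)))*(10 - 6) = (-167 + (-8 + 19/18 + 361/81))*4 = (-167 - 403/162)*4 = -27457/162*4 = -54914/81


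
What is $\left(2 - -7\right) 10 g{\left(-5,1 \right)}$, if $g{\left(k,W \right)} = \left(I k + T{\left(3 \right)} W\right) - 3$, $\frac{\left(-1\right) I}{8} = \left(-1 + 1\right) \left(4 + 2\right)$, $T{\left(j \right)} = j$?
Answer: $0$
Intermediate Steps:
$I = 0$ ($I = - 8 \left(-1 + 1\right) \left(4 + 2\right) = - 8 \cdot 0 \cdot 6 = \left(-8\right) 0 = 0$)
$g{\left(k,W \right)} = -3 + 3 W$ ($g{\left(k,W \right)} = \left(0 k + 3 W\right) - 3 = \left(0 + 3 W\right) - 3 = 3 W - 3 = -3 + 3 W$)
$\left(2 - -7\right) 10 g{\left(-5,1 \right)} = \left(2 - -7\right) 10 \left(-3 + 3 \cdot 1\right) = \left(2 + 7\right) 10 \left(-3 + 3\right) = 9 \cdot 10 \cdot 0 = 90 \cdot 0 = 0$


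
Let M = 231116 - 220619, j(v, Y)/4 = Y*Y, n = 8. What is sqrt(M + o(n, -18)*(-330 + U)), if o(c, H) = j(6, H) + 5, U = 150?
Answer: I*sqrt(223683) ≈ 472.95*I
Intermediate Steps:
j(v, Y) = 4*Y**2 (j(v, Y) = 4*(Y*Y) = 4*Y**2)
M = 10497
o(c, H) = 5 + 4*H**2 (o(c, H) = 4*H**2 + 5 = 5 + 4*H**2)
sqrt(M + o(n, -18)*(-330 + U)) = sqrt(10497 + (5 + 4*(-18)**2)*(-330 + 150)) = sqrt(10497 + (5 + 4*324)*(-180)) = sqrt(10497 + (5 + 1296)*(-180)) = sqrt(10497 + 1301*(-180)) = sqrt(10497 - 234180) = sqrt(-223683) = I*sqrt(223683)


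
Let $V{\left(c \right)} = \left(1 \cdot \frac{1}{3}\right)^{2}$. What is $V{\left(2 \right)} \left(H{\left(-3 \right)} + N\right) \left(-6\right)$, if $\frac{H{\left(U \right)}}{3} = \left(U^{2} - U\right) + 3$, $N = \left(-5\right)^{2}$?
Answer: $- \frac{140}{3} \approx -46.667$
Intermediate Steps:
$V{\left(c \right)} = \frac{1}{9}$ ($V{\left(c \right)} = \left(1 \cdot \frac{1}{3}\right)^{2} = \left(\frac{1}{3}\right)^{2} = \frac{1}{9}$)
$N = 25$
$H{\left(U \right)} = 9 - 3 U + 3 U^{2}$ ($H{\left(U \right)} = 3 \left(\left(U^{2} - U\right) + 3\right) = 3 \left(3 + U^{2} - U\right) = 9 - 3 U + 3 U^{2}$)
$V{\left(2 \right)} \left(H{\left(-3 \right)} + N\right) \left(-6\right) = \frac{\left(9 - -9 + 3 \left(-3\right)^{2}\right) + 25}{9} \left(-6\right) = \frac{\left(9 + 9 + 3 \cdot 9\right) + 25}{9} \left(-6\right) = \frac{\left(9 + 9 + 27\right) + 25}{9} \left(-6\right) = \frac{45 + 25}{9} \left(-6\right) = \frac{1}{9} \cdot 70 \left(-6\right) = \frac{70}{9} \left(-6\right) = - \frac{140}{3}$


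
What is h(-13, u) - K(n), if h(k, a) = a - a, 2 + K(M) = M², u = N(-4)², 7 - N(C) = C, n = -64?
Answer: -4094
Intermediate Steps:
N(C) = 7 - C
u = 121 (u = (7 - 1*(-4))² = (7 + 4)² = 11² = 121)
K(M) = -2 + M²
h(k, a) = 0
h(-13, u) - K(n) = 0 - (-2 + (-64)²) = 0 - (-2 + 4096) = 0 - 1*4094 = 0 - 4094 = -4094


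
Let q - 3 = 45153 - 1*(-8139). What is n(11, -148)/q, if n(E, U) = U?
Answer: -148/53295 ≈ -0.0027770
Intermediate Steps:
q = 53295 (q = 3 + (45153 - 1*(-8139)) = 3 + (45153 + 8139) = 3 + 53292 = 53295)
n(11, -148)/q = -148/53295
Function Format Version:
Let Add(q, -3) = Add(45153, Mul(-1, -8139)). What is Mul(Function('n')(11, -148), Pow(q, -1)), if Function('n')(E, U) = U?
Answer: Rational(-148, 53295) ≈ -0.0027770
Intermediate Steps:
q = 53295 (q = Add(3, Add(45153, Mul(-1, -8139))) = Add(3, Add(45153, 8139)) = Add(3, 53292) = 53295)
Mul(Function('n')(11, -148), Pow(q, -1)) = Mul(-148, Pow(53295, -1)) = Mul(-148, Rational(1, 53295)) = Rational(-148, 53295)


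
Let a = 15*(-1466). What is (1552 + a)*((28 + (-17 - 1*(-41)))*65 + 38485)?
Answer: -855636870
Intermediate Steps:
a = -21990
(1552 + a)*((28 + (-17 - 1*(-41)))*65 + 38485) = (1552 - 21990)*((28 + (-17 - 1*(-41)))*65 + 38485) = -20438*((28 + (-17 + 41))*65 + 38485) = -20438*((28 + 24)*65 + 38485) = -20438*(52*65 + 38485) = -20438*(3380 + 38485) = -20438*41865 = -855636870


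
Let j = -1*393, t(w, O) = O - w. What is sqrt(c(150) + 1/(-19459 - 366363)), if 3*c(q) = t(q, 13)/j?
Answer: sqrt(2671505985858670)/151628046 ≈ 0.34088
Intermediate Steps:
j = -393
c(q) = -13/1179 + q/1179 (c(q) = ((13 - q)/(-393))/3 = ((13 - q)*(-1/393))/3 = (-13/393 + q/393)/3 = -13/1179 + q/1179)
sqrt(c(150) + 1/(-19459 - 366363)) = sqrt((-13/1179 + (1/1179)*150) + 1/(-19459 - 366363)) = sqrt((-13/1179 + 50/393) + 1/(-385822)) = sqrt(137/1179 - 1/385822) = sqrt(52856435/454884138) = sqrt(2671505985858670)/151628046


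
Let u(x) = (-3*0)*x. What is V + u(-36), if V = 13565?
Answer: 13565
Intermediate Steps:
u(x) = 0 (u(x) = 0*x = 0)
V + u(-36) = 13565 + 0 = 13565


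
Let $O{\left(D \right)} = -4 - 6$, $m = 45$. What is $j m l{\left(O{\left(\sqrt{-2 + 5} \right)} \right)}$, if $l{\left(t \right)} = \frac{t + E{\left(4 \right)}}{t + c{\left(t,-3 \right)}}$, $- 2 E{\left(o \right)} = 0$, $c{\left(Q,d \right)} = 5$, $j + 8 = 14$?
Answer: $540$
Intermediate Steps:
$j = 6$ ($j = -8 + 14 = 6$)
$E{\left(o \right)} = 0$ ($E{\left(o \right)} = \left(- \frac{1}{2}\right) 0 = 0$)
$O{\left(D \right)} = -10$ ($O{\left(D \right)} = -4 - 6 = -10$)
$l{\left(t \right)} = \frac{t}{5 + t}$ ($l{\left(t \right)} = \frac{t + 0}{t + 5} = \frac{t}{5 + t}$)
$j m l{\left(O{\left(\sqrt{-2 + 5} \right)} \right)} = 6 \cdot 45 \left(- \frac{10}{5 - 10}\right) = 270 \left(- \frac{10}{-5}\right) = 270 \left(\left(-10\right) \left(- \frac{1}{5}\right)\right) = 270 \cdot 2 = 540$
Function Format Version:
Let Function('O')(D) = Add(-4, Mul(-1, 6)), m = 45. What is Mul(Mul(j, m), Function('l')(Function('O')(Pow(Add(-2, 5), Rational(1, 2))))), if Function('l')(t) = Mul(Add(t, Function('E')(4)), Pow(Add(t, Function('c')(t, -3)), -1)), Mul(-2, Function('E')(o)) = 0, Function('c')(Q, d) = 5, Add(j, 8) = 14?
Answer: 540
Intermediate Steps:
j = 6 (j = Add(-8, 14) = 6)
Function('E')(o) = 0 (Function('E')(o) = Mul(Rational(-1, 2), 0) = 0)
Function('O')(D) = -10 (Function('O')(D) = Add(-4, -6) = -10)
Function('l')(t) = Mul(t, Pow(Add(5, t), -1)) (Function('l')(t) = Mul(Add(t, 0), Pow(Add(t, 5), -1)) = Mul(t, Pow(Add(5, t), -1)))
Mul(Mul(j, m), Function('l')(Function('O')(Pow(Add(-2, 5), Rational(1, 2))))) = Mul(Mul(6, 45), Mul(-10, Pow(Add(5, -10), -1))) = Mul(270, Mul(-10, Pow(-5, -1))) = Mul(270, Mul(-10, Rational(-1, 5))) = Mul(270, 2) = 540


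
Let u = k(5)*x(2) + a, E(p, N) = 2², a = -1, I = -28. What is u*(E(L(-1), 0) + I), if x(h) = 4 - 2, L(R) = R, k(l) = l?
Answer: -216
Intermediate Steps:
x(h) = 2
E(p, N) = 4
u = 9 (u = 5*2 - 1 = 10 - 1 = 9)
u*(E(L(-1), 0) + I) = 9*(4 - 28) = 9*(-24) = -216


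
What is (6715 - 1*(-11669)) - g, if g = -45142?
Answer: 63526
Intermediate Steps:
(6715 - 1*(-11669)) - g = (6715 - 1*(-11669)) - 1*(-45142) = (6715 + 11669) + 45142 = 18384 + 45142 = 63526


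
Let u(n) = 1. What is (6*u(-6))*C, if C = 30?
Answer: 180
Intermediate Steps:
(6*u(-6))*C = (6*1)*30 = 6*30 = 180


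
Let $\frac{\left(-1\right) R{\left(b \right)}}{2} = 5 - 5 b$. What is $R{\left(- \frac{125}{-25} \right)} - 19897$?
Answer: $-19857$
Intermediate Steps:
$R{\left(b \right)} = -10 + 10 b$ ($R{\left(b \right)} = - 2 \left(5 - 5 b\right) = -10 + 10 b$)
$R{\left(- \frac{125}{-25} \right)} - 19897 = \left(-10 + 10 \left(- \frac{125}{-25}\right)\right) - 19897 = \left(-10 + 10 \left(\left(-125\right) \left(- \frac{1}{25}\right)\right)\right) - 19897 = \left(-10 + 10 \cdot 5\right) - 19897 = \left(-10 + 50\right) - 19897 = 40 - 19897 = -19857$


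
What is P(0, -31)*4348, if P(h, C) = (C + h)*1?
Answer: -134788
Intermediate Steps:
P(h, C) = C + h
P(0, -31)*4348 = (-31 + 0)*4348 = -31*4348 = -134788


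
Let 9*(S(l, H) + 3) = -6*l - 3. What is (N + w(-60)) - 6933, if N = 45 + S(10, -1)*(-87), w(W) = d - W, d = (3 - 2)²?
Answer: -5957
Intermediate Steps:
S(l, H) = -10/3 - 2*l/3 (S(l, H) = -3 + (-6*l - 3)/9 = -3 + (-3 - 6*l)/9 = -3 + (-⅓ - 2*l/3) = -10/3 - 2*l/3)
d = 1 (d = 1² = 1)
w(W) = 1 - W
N = 915 (N = 45 + (-10/3 - ⅔*10)*(-87) = 45 + (-10/3 - 20/3)*(-87) = 45 - 10*(-87) = 45 + 870 = 915)
(N + w(-60)) - 6933 = (915 + (1 - 1*(-60))) - 6933 = (915 + (1 + 60)) - 6933 = (915 + 61) - 6933 = 976 - 6933 = -5957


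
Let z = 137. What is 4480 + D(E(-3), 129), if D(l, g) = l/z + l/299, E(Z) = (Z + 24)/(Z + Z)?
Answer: 183512714/40963 ≈ 4480.0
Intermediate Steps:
E(Z) = (24 + Z)/(2*Z) (E(Z) = (24 + Z)/((2*Z)) = (24 + Z)*(1/(2*Z)) = (24 + Z)/(2*Z))
D(l, g) = 436*l/40963 (D(l, g) = l/137 + l/299 = 436*l/40963)
4480 + D(E(-3), 129) = 4480 + 436*((1/2)*(24 - 3)/(-3))/40963 = 4480 + 436*((1/2)*(-1/3)*21)/40963 = 4480 + (436/40963)*(-7/2) = 4480 - 1526/40963 = 183512714/40963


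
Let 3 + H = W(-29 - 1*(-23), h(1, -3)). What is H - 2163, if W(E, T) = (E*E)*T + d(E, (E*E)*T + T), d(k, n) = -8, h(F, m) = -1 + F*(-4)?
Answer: -2354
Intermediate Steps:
h(F, m) = -1 - 4*F
W(E, T) = -8 + T*E² (W(E, T) = (E*E)*T - 8 = E²*T - 8 = T*E² - 8 = -8 + T*E²)
H = -191 (H = -3 + (-8 + (-1 - 4*1)*(-29 - 1*(-23))²) = -3 + (-8 + (-1 - 4)*(-29 + 23)²) = -3 + (-8 - 5*(-6)²) = -3 + (-8 - 5*36) = -3 + (-8 - 180) = -3 - 188 = -191)
H - 2163 = -191 - 2163 = -2354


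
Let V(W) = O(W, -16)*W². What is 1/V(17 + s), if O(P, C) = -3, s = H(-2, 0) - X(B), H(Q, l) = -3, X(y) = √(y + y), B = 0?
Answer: -1/588 ≈ -0.0017007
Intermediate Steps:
X(y) = √2*√y (X(y) = √(2*y) = √2*√y)
s = -3 (s = -3 - √2*√0 = -3 - √2*0 = -3 - 1*0 = -3 + 0 = -3)
V(W) = -3*W²
1/V(17 + s) = 1/(-3*(17 - 3)²) = 1/(-3*14²) = 1/(-3*196) = 1/(-588) = -1/588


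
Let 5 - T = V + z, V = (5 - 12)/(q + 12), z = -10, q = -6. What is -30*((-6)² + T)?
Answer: -1565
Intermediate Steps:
V = -7/6 (V = (5 - 12)/(-6 + 12) = -7/6 ≈ -1.1667)
T = 97/6 (T = 5 - (-7/6 - 10) = 5 - 1*(-67/6) = 5 + 67/6 = 97/6 ≈ 16.167)
-30*((-6)² + T) = -30*((-6)² + 97/6) = -30*(36 + 97/6) = -30*313/6 = -1565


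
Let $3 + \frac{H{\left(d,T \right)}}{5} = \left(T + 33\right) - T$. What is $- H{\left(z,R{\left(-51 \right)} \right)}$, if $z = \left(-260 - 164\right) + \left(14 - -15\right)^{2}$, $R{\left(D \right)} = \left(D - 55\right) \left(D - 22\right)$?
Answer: $-150$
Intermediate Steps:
$R{\left(D \right)} = \left(-55 + D\right) \left(-22 + D\right)$
$z = 417$ ($z = -424 + \left(14 + 15\right)^{2} = -424 + 29^{2} = -424 + 841 = 417$)
$H{\left(d,T \right)} = 150$ ($H{\left(d,T \right)} = -15 + 5 \left(\left(T + 33\right) - T\right) = -15 + 5 \left(\left(33 + T\right) - T\right) = -15 + 5 \cdot 33 = -15 + 165 = 150$)
$- H{\left(z,R{\left(-51 \right)} \right)} = \left(-1\right) 150 = -150$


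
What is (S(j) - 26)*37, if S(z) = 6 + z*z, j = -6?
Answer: 592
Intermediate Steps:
S(z) = 6 + z²
(S(j) - 26)*37 = ((6 + (-6)²) - 26)*37 = ((6 + 36) - 26)*37 = (42 - 26)*37 = 16*37 = 592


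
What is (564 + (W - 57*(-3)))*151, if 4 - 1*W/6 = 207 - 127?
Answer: 42129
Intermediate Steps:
W = -456 (W = 24 - 6*(207 - 127) = 24 - 6*80 = 24 - 480 = -456)
(564 + (W - 57*(-3)))*151 = (564 + (-456 - 57*(-3)))*151 = (564 + (-456 + 171))*151 = (564 - 285)*151 = 279*151 = 42129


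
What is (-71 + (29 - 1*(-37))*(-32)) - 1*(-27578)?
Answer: 25395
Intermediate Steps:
(-71 + (29 - 1*(-37))*(-32)) - 1*(-27578) = (-71 + (29 + 37)*(-32)) + 27578 = (-71 + 66*(-32)) + 27578 = (-71 - 2112) + 27578 = -2183 + 27578 = 25395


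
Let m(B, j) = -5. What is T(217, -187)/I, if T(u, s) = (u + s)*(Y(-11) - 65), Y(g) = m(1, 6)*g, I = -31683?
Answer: 100/10561 ≈ 0.0094688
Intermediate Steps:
Y(g) = -5*g
T(u, s) = -10*s - 10*u (T(u, s) = (u + s)*(-5*(-11) - 65) = (s + u)*(55 - 65) = (s + u)*(-10) = -10*s - 10*u)
T(217, -187)/I = (-10*(-187) - 10*217)/(-31683) = (1870 - 2170)*(-1/31683) = -300*(-1/31683) = 100/10561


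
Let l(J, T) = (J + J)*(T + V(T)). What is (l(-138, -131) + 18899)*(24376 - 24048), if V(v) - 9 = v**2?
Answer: -1536307720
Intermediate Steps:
V(v) = 9 + v**2
l(J, T) = 2*J*(9 + T + T**2) (l(J, T) = (J + J)*(T + (9 + T**2)) = (2*J)*(9 + T + T**2) = 2*J*(9 + T + T**2))
(l(-138, -131) + 18899)*(24376 - 24048) = (2*(-138)*(9 - 131 + (-131)**2) + 18899)*(24376 - 24048) = (2*(-138)*(9 - 131 + 17161) + 18899)*328 = (2*(-138)*17039 + 18899)*328 = (-4702764 + 18899)*328 = -4683865*328 = -1536307720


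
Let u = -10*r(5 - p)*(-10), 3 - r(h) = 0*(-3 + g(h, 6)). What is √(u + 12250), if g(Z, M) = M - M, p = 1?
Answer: 5*√502 ≈ 112.03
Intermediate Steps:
g(Z, M) = 0
r(h) = 3 (r(h) = 3 - 0*(-3 + 0) = 3 - 0*(-3) = 3 - 1*0 = 3 + 0 = 3)
u = 300 (u = -10*3*(-10) = -30*(-10) = 300)
√(u + 12250) = √(300 + 12250) = √12550 = 5*√502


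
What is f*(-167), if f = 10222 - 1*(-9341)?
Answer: -3267021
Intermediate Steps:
f = 19563 (f = 10222 + 9341 = 19563)
f*(-167) = 19563*(-167) = -3267021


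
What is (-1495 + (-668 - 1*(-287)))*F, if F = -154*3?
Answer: 866712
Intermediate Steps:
F = -462
(-1495 + (-668 - 1*(-287)))*F = (-1495 + (-668 - 1*(-287)))*(-462) = (-1495 + (-668 + 287))*(-462) = (-1495 - 381)*(-462) = -1876*(-462) = 866712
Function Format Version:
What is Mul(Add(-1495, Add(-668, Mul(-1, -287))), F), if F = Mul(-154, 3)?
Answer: 866712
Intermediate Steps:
F = -462
Mul(Add(-1495, Add(-668, Mul(-1, -287))), F) = Mul(Add(-1495, Add(-668, Mul(-1, -287))), -462) = Mul(Add(-1495, Add(-668, 287)), -462) = Mul(Add(-1495, -381), -462) = Mul(-1876, -462) = 866712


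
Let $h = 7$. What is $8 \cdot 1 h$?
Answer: $56$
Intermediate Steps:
$8 \cdot 1 h = 8 \cdot 1 \cdot 7 = 8 \cdot 7 = 56$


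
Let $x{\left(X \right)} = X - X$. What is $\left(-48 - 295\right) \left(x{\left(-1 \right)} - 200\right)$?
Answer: $68600$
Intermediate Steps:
$x{\left(X \right)} = 0$
$\left(-48 - 295\right) \left(x{\left(-1 \right)} - 200\right) = \left(-48 - 295\right) \left(0 - 200\right) = \left(-343\right) \left(-200\right) = 68600$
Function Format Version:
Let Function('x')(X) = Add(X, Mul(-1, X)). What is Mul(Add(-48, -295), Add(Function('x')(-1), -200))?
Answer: 68600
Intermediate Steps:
Function('x')(X) = 0
Mul(Add(-48, -295), Add(Function('x')(-1), -200)) = Mul(Add(-48, -295), Add(0, -200)) = Mul(-343, -200) = 68600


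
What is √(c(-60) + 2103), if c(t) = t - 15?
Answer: 26*√3 ≈ 45.033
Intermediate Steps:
c(t) = -15 + t
√(c(-60) + 2103) = √((-15 - 60) + 2103) = √(-75 + 2103) = √2028 = 26*√3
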